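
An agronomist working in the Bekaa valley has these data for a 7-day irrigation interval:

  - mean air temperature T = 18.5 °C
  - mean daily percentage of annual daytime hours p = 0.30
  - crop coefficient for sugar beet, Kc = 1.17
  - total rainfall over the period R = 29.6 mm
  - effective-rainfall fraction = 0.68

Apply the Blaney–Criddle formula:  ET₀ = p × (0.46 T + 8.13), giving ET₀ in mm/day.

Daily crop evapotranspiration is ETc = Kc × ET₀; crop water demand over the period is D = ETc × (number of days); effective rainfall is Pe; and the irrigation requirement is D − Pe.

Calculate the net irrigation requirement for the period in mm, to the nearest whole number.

21 mm

ET₀ = 0.30 × (0.46 × 18.5 + 8.13) = 0.30 × 16.640 = 4.9920 mm/d
ETc = Kc × ET₀ = 1.17 × 4.9920 = 5.8406 mm/d
Crop demand D = ETc × 7 d = 5.8406 × 7 = 40.884 mm
Pe = 0.68 × 29.6 = 20.128 mm
D − Pe = 40.884 − 20.128 = 20.756 mm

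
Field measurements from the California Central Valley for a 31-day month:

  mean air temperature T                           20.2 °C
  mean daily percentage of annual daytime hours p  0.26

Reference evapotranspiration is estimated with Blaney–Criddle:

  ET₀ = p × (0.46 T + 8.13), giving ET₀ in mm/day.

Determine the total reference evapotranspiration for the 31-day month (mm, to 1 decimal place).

140.4 mm

ET₀ = 0.26 × (0.46 × 20.2 + 8.13) = 0.26 × 17.422 = 4.5297 mm/d
Monthly total = 4.5297 × 31 = 140.421 mm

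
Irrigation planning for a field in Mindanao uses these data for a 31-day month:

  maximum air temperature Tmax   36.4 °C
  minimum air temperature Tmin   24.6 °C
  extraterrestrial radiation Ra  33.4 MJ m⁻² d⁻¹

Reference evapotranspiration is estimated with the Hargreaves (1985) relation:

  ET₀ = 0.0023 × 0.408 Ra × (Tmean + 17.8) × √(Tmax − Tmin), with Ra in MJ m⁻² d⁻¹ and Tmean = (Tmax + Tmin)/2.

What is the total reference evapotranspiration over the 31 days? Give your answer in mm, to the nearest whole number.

161 mm

Tmean = (36.4 + 24.6)/2 = 30.50 °C
0.408 Ra = 0.408 × 33.4 = 13.6272 mm/d equivalent
ET₀ = 0.0023 × 13.6272 × (30.50 + 17.8) × √11.8 = 0.0023 × 13.6272 × 48.30 × 3.4351 = 5.2002 mm/d
Over 31 days: 5.2002 × 31 = 161.206 mm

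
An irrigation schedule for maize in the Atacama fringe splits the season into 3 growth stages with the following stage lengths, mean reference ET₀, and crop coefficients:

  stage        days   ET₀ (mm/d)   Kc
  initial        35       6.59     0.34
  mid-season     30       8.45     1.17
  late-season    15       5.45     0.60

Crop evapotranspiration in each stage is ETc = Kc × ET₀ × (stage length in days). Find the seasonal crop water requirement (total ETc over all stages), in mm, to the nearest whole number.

424 mm

initial: 0.34 × 6.59 × 35 = 78.42 mm
mid-season: 1.17 × 8.45 × 30 = 296.60 mm
late-season: 0.60 × 5.45 × 15 = 49.05 mm
Seasonal total = 424.07 mm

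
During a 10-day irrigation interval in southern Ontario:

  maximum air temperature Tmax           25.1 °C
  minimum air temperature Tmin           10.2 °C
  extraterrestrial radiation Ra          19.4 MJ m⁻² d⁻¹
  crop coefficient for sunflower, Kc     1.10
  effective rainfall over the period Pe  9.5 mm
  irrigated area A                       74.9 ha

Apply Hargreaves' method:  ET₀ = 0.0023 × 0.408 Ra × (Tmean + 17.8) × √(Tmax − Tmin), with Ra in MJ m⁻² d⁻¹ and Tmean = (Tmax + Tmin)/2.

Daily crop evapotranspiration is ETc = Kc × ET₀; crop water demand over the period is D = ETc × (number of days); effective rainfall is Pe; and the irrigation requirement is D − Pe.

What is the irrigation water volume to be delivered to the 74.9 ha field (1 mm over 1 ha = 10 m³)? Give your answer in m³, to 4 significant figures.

13410 m³

Tmean = (25.1 + 10.2)/2 = 17.65 °C
0.408 Ra = 0.408 × 19.4 = 7.9152 mm/d equivalent
ET₀ = 0.0023 × 7.9152 × (17.65 + 17.8) × √14.9 = 0.0023 × 7.9152 × 35.45 × 3.8601 = 2.4912 mm/d
ETc = Kc × ET₀ = 1.10 × 2.4912 = 2.7403 mm/d
Crop demand D = ETc × 10 d = 2.7403 × 10 = 27.403 mm
D − Pe = 27.403 − 9.5 = 17.903 mm
Volume = 17.903 mm × 74.9 ha × 10 = 13409.3 m³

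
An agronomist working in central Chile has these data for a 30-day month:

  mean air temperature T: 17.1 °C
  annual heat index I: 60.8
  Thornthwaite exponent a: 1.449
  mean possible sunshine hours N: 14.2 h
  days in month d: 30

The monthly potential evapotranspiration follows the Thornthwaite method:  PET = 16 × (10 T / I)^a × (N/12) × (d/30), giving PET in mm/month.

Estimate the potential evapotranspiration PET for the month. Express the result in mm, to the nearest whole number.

85 mm

10T/I = 10 × 17.1 / 60.8 = 2.8125
(10T/I)^a = 2.8125^1.449 = 4.4744
Uncorrected PET = 16 × 4.4744 = 71.590 mm
Correction = (N/12)(d/30) = (14.2/12)(30/30) = 1.1833
PET = 71.590 × 1.1833 = 84.712 mm/month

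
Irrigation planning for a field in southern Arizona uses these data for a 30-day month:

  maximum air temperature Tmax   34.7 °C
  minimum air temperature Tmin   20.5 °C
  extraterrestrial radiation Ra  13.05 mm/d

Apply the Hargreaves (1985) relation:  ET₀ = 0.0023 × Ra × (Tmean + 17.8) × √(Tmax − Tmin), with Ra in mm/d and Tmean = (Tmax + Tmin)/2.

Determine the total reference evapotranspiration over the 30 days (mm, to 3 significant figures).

154 mm

Tmean = (34.7 + 20.5)/2 = 27.60 °C
ET₀ = 0.0023 × 13.05 × (27.60 + 17.8) × √14.2 = 0.0023 × 13.05 × 45.40 × 3.7683 = 5.1350 mm/d
Over 30 days: 5.1350 × 30 = 154.050 mm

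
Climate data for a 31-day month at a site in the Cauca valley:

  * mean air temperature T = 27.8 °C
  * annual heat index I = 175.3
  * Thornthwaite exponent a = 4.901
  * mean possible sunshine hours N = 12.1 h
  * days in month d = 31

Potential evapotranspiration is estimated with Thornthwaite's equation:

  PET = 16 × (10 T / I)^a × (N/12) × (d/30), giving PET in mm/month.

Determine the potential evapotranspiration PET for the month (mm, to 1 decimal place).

159.8 mm

10T/I = 10 × 27.8 / 175.3 = 1.5859
(10T/I)^a = 1.5859^4.901 = 9.5841
Uncorrected PET = 16 × 9.5841 = 153.346 mm
Correction = (N/12)(d/30) = (12.1/12)(31/30) = 1.0419
PET = 153.346 × 1.0419 = 159.771 mm/month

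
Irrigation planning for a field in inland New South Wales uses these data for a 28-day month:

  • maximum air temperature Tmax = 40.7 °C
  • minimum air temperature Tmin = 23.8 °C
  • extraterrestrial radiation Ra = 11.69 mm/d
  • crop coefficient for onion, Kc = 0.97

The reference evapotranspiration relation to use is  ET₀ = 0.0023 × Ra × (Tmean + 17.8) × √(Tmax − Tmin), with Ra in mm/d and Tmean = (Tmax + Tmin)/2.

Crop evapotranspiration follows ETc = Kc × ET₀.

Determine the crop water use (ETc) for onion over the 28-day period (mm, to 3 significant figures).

Tmean = (40.7 + 23.8)/2 = 32.25 °C
ET₀ = 0.0023 × 11.69 × (32.25 + 17.8) × √16.9 = 0.0023 × 11.69 × 50.05 × 4.1110 = 5.5321 mm/d
ETc = Kc × ET₀ = 0.97 × 5.5321 = 5.3661 mm/d
Over 28 days: 5.3661 × 28 = 150.251 mm

150 mm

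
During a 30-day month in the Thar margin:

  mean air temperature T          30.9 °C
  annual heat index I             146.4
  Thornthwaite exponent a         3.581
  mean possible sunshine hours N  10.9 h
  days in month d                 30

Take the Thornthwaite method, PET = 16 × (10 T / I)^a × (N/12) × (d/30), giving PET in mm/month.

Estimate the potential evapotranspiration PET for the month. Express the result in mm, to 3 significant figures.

10T/I = 10 × 30.9 / 146.4 = 2.1107
(10T/I)^a = 2.1107^3.581 = 14.5135
Uncorrected PET = 16 × 14.5135 = 232.216 mm
Correction = (N/12)(d/30) = (10.9/12)(30/30) = 0.9083
PET = 232.216 × 0.9083 = 210.922 mm/month

211 mm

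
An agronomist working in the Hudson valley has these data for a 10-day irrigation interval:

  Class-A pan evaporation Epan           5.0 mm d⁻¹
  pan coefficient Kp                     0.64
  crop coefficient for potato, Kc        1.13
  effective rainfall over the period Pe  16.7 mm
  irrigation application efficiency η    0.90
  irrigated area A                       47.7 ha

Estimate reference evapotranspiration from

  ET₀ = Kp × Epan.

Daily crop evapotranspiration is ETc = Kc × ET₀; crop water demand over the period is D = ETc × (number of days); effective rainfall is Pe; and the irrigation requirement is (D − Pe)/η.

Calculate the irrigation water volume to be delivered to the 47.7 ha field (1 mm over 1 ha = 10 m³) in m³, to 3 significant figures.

ET₀ = 0.64 × 5.0 = 3.2000 mm/d
ETc = Kc × ET₀ = 1.13 × 3.2000 = 3.6160 mm/d
Crop demand D = ETc × 10 d = 3.6160 × 10 = 36.160 mm
D − Pe = 36.160 − 16.7 = 19.460 mm
Gross irrigation = 19.460 / 0.90 = 21.622 mm
Volume = 21.622 mm × 47.7 ha × 10 = 10313.7 m³

10300 m³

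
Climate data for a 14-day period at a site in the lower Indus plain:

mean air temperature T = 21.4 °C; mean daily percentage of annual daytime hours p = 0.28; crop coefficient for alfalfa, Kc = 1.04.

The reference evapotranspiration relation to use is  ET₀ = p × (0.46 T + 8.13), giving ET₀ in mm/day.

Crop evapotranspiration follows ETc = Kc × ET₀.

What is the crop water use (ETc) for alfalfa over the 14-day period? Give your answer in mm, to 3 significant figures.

73.3 mm

ET₀ = 0.28 × (0.46 × 21.4 + 8.13) = 0.28 × 17.974 = 5.0327 mm/d
ETc = Kc × ET₀ = 1.04 × 5.0327 = 5.2340 mm/d
Over 14 days: 5.2340 × 14 = 73.276 mm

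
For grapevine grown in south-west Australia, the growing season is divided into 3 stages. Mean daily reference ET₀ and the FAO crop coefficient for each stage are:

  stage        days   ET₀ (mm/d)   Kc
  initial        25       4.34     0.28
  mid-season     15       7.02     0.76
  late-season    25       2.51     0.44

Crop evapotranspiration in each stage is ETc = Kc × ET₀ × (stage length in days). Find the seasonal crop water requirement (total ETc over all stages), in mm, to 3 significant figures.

initial: 0.28 × 4.34 × 25 = 30.38 mm
mid-season: 0.76 × 7.02 × 15 = 80.03 mm
late-season: 0.44 × 2.51 × 25 = 27.61 mm
Seasonal total = 138.02 mm

138 mm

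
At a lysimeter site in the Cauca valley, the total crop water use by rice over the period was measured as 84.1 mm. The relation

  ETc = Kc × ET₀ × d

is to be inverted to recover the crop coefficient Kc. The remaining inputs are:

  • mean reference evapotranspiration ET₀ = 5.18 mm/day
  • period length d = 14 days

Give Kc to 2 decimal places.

ETc = Kc × ET₀ × d  ⇒  Kc = ETc / (ET₀ × d)
Kc = 84.1 / (5.18 × 14) = 84.1 / 72.52 = 1.1597

1.16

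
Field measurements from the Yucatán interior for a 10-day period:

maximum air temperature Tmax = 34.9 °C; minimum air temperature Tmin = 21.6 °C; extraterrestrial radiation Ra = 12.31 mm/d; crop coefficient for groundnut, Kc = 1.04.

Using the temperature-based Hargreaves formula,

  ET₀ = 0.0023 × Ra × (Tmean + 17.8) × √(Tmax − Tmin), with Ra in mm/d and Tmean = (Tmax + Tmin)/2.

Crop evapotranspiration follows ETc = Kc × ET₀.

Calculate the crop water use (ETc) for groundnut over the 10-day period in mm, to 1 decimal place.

49.5 mm

Tmean = (34.9 + 21.6)/2 = 28.25 °C
ET₀ = 0.0023 × 12.31 × (28.25 + 17.8) × √13.3 = 0.0023 × 12.31 × 46.05 × 3.6469 = 4.7549 mm/d
ETc = Kc × ET₀ = 1.04 × 4.7549 = 4.9451 mm/d
Over 10 days: 4.9451 × 10 = 49.451 mm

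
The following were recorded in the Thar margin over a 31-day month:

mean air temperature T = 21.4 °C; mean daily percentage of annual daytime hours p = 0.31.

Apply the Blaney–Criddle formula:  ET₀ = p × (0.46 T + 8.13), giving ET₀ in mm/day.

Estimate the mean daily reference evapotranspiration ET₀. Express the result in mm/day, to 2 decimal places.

5.57 mm/day

ET₀ = 0.31 × (0.46 × 21.4 + 8.13) = 0.31 × 17.974 = 5.5719 mm/d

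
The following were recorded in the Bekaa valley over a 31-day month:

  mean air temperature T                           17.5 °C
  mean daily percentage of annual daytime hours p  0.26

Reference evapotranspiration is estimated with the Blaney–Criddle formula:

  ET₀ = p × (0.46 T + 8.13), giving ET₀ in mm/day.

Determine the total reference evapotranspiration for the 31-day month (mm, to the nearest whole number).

ET₀ = 0.26 × (0.46 × 17.5 + 8.13) = 0.26 × 16.180 = 4.2068 mm/d
Monthly total = 4.2068 × 31 = 130.411 mm

130 mm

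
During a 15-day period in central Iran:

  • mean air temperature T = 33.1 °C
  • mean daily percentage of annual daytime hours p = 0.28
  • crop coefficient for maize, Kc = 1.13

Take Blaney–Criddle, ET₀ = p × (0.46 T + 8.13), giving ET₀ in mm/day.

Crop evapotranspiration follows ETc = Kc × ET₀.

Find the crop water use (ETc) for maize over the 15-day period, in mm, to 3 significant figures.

ET₀ = 0.28 × (0.46 × 33.1 + 8.13) = 0.28 × 23.356 = 6.5397 mm/d
ETc = Kc × ET₀ = 1.13 × 6.5397 = 7.3899 mm/d
Over 15 days: 7.3899 × 15 = 110.849 mm

111 mm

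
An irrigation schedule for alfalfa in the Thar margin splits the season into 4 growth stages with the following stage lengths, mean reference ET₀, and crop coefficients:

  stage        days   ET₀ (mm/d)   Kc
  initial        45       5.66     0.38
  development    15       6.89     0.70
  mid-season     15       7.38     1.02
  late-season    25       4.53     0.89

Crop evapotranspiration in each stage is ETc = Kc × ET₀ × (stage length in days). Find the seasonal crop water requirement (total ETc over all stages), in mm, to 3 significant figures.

initial: 0.38 × 5.66 × 45 = 96.79 mm
development: 0.70 × 6.89 × 15 = 72.35 mm
mid-season: 1.02 × 7.38 × 15 = 112.91 mm
late-season: 0.89 × 4.53 × 25 = 100.79 mm
Seasonal total = 382.84 mm

383 mm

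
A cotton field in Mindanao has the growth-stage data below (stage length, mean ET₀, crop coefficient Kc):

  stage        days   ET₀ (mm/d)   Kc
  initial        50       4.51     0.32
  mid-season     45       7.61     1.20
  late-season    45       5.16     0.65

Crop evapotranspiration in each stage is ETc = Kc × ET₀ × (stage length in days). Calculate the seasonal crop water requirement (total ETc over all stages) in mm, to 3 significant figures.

initial: 0.32 × 4.51 × 50 = 72.16 mm
mid-season: 1.20 × 7.61 × 45 = 410.94 mm
late-season: 0.65 × 5.16 × 45 = 150.93 mm
Seasonal total = 634.03 mm

634 mm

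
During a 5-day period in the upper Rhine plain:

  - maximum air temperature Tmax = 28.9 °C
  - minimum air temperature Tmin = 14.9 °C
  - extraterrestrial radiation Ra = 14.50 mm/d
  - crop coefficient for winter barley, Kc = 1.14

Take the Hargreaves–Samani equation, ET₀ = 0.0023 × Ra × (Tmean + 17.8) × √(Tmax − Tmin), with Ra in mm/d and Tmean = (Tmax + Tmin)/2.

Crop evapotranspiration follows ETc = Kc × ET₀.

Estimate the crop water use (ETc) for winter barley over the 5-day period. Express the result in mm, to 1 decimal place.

Tmean = (28.9 + 14.9)/2 = 21.90 °C
ET₀ = 0.0023 × 14.50 × (21.90 + 17.8) × √14.0 = 0.0023 × 14.50 × 39.70 × 3.7417 = 4.9540 mm/d
ETc = Kc × ET₀ = 1.14 × 4.9540 = 5.6476 mm/d
Over 5 days: 5.6476 × 5 = 28.238 mm

28.2 mm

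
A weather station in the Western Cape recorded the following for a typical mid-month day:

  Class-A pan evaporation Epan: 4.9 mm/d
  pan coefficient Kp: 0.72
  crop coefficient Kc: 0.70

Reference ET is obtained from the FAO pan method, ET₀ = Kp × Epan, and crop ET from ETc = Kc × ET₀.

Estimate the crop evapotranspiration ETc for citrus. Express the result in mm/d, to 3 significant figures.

2.47 mm/d

ET₀ = 0.72 × 4.9 = 3.5280 mm/d
ETc = Kc × ET₀ = 0.70 × 3.5280 = 2.4696 mm/d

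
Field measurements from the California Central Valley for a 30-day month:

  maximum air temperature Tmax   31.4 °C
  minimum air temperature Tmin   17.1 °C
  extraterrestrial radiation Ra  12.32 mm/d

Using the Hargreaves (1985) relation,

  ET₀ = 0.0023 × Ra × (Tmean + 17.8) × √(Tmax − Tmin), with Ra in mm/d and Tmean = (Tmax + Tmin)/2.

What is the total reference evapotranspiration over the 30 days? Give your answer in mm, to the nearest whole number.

135 mm

Tmean = (31.4 + 17.1)/2 = 24.25 °C
ET₀ = 0.0023 × 12.32 × (24.25 + 17.8) × √14.3 = 0.0023 × 12.32 × 42.05 × 3.7815 = 4.5058 mm/d
Over 30 days: 4.5058 × 30 = 135.174 mm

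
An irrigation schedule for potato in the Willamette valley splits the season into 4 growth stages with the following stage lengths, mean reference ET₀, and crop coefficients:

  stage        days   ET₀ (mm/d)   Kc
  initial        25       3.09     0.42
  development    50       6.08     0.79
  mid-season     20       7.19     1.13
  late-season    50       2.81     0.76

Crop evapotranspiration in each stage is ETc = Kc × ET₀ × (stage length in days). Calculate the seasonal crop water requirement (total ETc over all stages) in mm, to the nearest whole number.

initial: 0.42 × 3.09 × 25 = 32.45 mm
development: 0.79 × 6.08 × 50 = 240.16 mm
mid-season: 1.13 × 7.19 × 20 = 162.49 mm
late-season: 0.76 × 2.81 × 50 = 106.78 mm
Seasonal total = 541.88 mm

542 mm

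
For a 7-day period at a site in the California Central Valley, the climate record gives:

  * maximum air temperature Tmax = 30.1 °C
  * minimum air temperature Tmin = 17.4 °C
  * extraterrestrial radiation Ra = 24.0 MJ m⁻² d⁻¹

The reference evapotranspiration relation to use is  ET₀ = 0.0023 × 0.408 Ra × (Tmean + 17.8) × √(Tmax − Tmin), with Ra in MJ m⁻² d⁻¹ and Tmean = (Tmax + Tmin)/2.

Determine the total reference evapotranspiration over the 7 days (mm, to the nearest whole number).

Tmean = (30.1 + 17.4)/2 = 23.75 °C
0.408 Ra = 0.408 × 24.0 = 9.7920 mm/d equivalent
ET₀ = 0.0023 × 9.7920 × (23.75 + 17.8) × √12.7 = 0.0023 × 9.7920 × 41.55 × 3.5637 = 3.3348 mm/d
Over 7 days: 3.3348 × 7 = 23.344 mm

23 mm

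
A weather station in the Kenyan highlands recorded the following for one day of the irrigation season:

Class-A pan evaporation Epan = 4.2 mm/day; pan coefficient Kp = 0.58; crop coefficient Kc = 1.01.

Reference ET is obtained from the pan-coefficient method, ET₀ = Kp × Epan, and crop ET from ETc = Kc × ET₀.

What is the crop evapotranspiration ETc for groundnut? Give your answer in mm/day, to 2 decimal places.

2.46 mm/day

ET₀ = 0.58 × 4.2 = 2.4360 mm/d
ETc = Kc × ET₀ = 1.01 × 2.4360 = 2.4604 mm/d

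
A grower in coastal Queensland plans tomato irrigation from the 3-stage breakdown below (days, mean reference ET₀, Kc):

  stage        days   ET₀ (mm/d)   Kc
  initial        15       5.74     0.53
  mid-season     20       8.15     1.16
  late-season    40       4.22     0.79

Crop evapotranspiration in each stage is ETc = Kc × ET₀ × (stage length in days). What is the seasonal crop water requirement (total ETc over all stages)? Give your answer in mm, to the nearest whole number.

initial: 0.53 × 5.74 × 15 = 45.63 mm
mid-season: 1.16 × 8.15 × 20 = 189.08 mm
late-season: 0.79 × 4.22 × 40 = 133.35 mm
Seasonal total = 368.06 mm

368 mm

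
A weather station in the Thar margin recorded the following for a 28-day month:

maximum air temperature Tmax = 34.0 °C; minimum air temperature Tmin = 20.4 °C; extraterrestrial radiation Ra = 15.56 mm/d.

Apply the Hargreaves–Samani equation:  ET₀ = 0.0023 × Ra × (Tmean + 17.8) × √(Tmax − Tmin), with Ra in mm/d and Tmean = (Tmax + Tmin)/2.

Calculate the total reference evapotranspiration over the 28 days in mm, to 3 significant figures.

Tmean = (34.0 + 20.4)/2 = 27.20 °C
ET₀ = 0.0023 × 15.56 × (27.20 + 17.8) × √13.6 = 0.0023 × 15.56 × 45.00 × 3.6878 = 5.9391 mm/d
Over 28 days: 5.9391 × 28 = 166.295 mm

166 mm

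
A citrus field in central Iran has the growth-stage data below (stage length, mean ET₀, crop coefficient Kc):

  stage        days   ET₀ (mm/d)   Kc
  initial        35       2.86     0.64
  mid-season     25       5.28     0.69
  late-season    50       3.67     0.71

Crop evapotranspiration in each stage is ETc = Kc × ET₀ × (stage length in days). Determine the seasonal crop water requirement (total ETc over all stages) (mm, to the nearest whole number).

285 mm

initial: 0.64 × 2.86 × 35 = 64.06 mm
mid-season: 0.69 × 5.28 × 25 = 91.08 mm
late-season: 0.71 × 3.67 × 50 = 130.29 mm
Seasonal total = 285.43 mm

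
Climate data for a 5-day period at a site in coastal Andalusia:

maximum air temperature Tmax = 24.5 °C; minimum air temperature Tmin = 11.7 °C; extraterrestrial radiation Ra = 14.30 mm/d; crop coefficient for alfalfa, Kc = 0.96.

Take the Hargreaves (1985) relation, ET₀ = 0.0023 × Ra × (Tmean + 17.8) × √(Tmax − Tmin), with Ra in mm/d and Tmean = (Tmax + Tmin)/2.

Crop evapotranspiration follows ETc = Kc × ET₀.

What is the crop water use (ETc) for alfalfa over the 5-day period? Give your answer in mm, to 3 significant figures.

Tmean = (24.5 + 11.7)/2 = 18.10 °C
ET₀ = 0.0023 × 14.30 × (18.10 + 17.8) × √12.8 = 0.0023 × 14.30 × 35.90 × 3.5777 = 4.2244 mm/d
ETc = Kc × ET₀ = 0.96 × 4.2244 = 4.0554 mm/d
Over 5 days: 4.0554 × 5 = 20.277 mm

20.3 mm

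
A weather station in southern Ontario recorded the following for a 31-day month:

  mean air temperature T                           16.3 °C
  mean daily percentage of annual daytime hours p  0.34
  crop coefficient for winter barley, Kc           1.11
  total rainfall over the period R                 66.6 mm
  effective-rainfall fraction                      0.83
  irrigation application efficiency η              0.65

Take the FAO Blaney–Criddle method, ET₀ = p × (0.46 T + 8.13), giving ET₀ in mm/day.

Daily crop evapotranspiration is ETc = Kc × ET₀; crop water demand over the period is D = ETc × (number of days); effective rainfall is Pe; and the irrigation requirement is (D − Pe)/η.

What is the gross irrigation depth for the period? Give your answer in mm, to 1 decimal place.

196.2 mm

ET₀ = 0.34 × (0.46 × 16.3 + 8.13) = 0.34 × 15.628 = 5.3135 mm/d
ETc = Kc × ET₀ = 1.11 × 5.3135 = 5.8980 mm/d
Crop demand D = ETc × 31 d = 5.8980 × 31 = 182.838 mm
Pe = 0.83 × 66.6 = 55.278 mm
D − Pe = 182.838 − 55.278 = 127.560 mm
Gross irrigation = 127.560 / 0.65 = 196.246 mm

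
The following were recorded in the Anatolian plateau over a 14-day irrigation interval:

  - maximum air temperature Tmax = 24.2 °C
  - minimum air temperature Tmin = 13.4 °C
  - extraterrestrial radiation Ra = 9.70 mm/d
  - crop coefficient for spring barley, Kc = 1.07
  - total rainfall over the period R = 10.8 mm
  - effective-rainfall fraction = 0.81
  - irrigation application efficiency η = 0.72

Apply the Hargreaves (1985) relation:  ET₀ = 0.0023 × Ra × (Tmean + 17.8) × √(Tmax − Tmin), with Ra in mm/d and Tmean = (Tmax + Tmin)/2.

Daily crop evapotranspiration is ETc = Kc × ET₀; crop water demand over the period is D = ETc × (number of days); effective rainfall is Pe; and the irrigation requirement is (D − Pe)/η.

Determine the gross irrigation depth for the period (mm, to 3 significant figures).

Tmean = (24.2 + 13.4)/2 = 18.80 °C
ET₀ = 0.0023 × 9.70 × (18.80 + 17.8) × √10.8 = 0.0023 × 9.70 × 36.60 × 3.2863 = 2.6834 mm/d
ETc = Kc × ET₀ = 1.07 × 2.6834 = 2.8712 mm/d
Crop demand D = ETc × 14 d = 2.8712 × 14 = 40.197 mm
Pe = 0.81 × 10.8 = 8.748 mm
D − Pe = 40.197 − 8.748 = 31.449 mm
Gross irrigation = 31.449 / 0.72 = 43.679 mm

43.7 mm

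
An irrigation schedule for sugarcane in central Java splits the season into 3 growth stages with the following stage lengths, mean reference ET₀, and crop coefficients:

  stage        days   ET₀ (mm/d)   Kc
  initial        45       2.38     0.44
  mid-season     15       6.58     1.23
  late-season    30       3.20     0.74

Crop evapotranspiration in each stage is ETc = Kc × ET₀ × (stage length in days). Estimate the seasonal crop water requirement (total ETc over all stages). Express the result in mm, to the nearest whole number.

240 mm

initial: 0.44 × 2.38 × 45 = 47.12 mm
mid-season: 1.23 × 6.58 × 15 = 121.40 mm
late-season: 0.74 × 3.20 × 30 = 71.04 mm
Seasonal total = 239.56 mm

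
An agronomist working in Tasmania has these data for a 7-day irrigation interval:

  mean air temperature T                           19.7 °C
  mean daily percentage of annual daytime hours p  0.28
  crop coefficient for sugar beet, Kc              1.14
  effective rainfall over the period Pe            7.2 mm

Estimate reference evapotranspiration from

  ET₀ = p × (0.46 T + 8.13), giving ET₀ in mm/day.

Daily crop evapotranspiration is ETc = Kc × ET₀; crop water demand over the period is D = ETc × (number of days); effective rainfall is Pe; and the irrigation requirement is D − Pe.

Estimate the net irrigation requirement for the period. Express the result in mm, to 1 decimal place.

31.2 mm

ET₀ = 0.28 × (0.46 × 19.7 + 8.13) = 0.28 × 17.192 = 4.8138 mm/d
ETc = Kc × ET₀ = 1.14 × 4.8138 = 5.4877 mm/d
Crop demand D = ETc × 7 d = 5.4877 × 7 = 38.414 mm
D − Pe = 38.414 − 7.2 = 31.214 mm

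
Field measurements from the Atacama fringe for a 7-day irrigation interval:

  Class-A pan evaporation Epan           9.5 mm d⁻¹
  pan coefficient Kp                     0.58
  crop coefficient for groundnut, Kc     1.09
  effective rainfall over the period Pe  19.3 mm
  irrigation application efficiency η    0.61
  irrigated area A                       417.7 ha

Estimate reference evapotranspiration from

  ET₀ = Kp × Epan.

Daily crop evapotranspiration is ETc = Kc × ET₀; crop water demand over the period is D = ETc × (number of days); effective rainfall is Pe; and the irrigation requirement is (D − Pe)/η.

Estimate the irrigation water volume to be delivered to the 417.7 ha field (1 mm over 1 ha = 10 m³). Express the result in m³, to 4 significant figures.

155700 m³

ET₀ = 0.58 × 9.5 = 5.5100 mm/d
ETc = Kc × ET₀ = 1.09 × 5.5100 = 6.0059 mm/d
Crop demand D = ETc × 7 d = 6.0059 × 7 = 42.041 mm
D − Pe = 42.041 − 19.3 = 22.741 mm
Gross irrigation = 22.741 / 0.61 = 37.280 mm
Volume = 37.280 mm × 417.7 ha × 10 = 155718.6 m³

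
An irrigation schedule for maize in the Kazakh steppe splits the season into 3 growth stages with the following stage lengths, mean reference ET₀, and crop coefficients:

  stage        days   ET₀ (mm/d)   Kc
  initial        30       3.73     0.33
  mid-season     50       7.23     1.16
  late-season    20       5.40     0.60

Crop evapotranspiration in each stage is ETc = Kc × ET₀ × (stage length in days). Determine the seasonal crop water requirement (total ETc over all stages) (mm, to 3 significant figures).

521 mm

initial: 0.33 × 3.73 × 30 = 36.93 mm
mid-season: 1.16 × 7.23 × 50 = 419.34 mm
late-season: 0.60 × 5.40 × 20 = 64.80 mm
Seasonal total = 521.07 mm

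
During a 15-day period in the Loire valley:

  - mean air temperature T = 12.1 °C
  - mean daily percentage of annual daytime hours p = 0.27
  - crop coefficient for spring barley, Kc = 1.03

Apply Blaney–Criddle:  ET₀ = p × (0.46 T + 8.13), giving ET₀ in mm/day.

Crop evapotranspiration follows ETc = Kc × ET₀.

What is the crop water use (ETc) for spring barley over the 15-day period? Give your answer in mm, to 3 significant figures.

57.1 mm

ET₀ = 0.27 × (0.46 × 12.1 + 8.13) = 0.27 × 13.696 = 3.6979 mm/d
ETc = Kc × ET₀ = 1.03 × 3.6979 = 3.8088 mm/d
Over 15 days: 3.8088 × 15 = 57.132 mm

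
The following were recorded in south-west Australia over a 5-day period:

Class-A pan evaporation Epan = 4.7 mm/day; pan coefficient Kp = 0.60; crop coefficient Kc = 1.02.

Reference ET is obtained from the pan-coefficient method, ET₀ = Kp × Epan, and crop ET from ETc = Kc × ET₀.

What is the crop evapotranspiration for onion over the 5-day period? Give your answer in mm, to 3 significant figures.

14.4 mm

ET₀ = 0.60 × 4.7 = 2.8200 mm/d
ETc = Kc × ET₀ = 1.02 × 2.8200 = 2.8764 mm/d
Over 5 days: 2.8764 × 5 = 14.382 mm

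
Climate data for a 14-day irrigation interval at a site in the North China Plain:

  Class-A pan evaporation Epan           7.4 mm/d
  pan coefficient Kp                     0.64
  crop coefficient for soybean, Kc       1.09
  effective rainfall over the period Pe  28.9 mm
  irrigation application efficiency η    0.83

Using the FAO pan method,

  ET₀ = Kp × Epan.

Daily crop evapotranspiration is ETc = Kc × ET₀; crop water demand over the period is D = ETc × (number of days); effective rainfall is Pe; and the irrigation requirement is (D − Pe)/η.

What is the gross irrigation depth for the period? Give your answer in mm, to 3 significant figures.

52.3 mm

ET₀ = 0.64 × 7.4 = 4.7360 mm/d
ETc = Kc × ET₀ = 1.09 × 4.7360 = 5.1622 mm/d
Crop demand D = ETc × 14 d = 5.1622 × 14 = 72.271 mm
D − Pe = 72.271 − 28.9 = 43.371 mm
Gross irrigation = 43.371 / 0.83 = 52.254 mm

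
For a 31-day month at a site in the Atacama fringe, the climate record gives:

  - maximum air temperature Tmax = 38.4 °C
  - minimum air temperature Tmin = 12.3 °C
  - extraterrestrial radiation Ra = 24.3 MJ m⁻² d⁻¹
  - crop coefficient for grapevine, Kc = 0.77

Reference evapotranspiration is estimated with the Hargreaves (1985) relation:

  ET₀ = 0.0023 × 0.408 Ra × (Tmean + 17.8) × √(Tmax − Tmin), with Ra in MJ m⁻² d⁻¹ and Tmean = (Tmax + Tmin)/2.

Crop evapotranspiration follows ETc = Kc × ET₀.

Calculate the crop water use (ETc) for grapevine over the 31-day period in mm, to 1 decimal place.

120.0 mm

Tmean = (38.4 + 12.3)/2 = 25.35 °C
0.408 Ra = 0.408 × 24.3 = 9.9144 mm/d equivalent
ET₀ = 0.0023 × 9.9144 × (25.35 + 17.8) × √26.1 = 0.0023 × 9.9144 × 43.15 × 5.1088 = 5.0268 mm/d
ETc = Kc × ET₀ = 0.77 × 5.0268 = 3.8706 mm/d
Over 31 days: 3.8706 × 31 = 119.989 mm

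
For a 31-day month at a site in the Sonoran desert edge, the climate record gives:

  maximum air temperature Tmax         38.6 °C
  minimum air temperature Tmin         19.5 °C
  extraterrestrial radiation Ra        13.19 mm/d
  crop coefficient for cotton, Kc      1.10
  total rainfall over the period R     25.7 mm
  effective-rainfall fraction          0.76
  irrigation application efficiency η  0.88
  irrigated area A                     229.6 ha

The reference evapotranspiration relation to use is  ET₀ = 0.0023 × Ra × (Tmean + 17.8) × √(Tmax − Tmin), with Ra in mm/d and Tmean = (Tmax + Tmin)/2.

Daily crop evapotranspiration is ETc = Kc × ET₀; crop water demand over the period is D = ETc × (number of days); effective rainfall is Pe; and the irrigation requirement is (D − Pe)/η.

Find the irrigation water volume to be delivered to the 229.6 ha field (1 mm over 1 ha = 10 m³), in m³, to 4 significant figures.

Tmean = (38.6 + 19.5)/2 = 29.05 °C
ET₀ = 0.0023 × 13.19 × (29.05 + 17.8) × √19.1 = 0.0023 × 13.19 × 46.85 × 4.3704 = 6.2116 mm/d
ETc = Kc × ET₀ = 1.10 × 6.2116 = 6.8328 mm/d
Crop demand D = ETc × 31 d = 6.8328 × 31 = 211.817 mm
Pe = 0.76 × 25.7 = 19.532 mm
D − Pe = 211.817 − 19.532 = 192.285 mm
Gross irrigation = 192.285 / 0.88 = 218.506 mm
Volume = 218.506 mm × 229.6 ha × 10 = 501689.8 m³

501700 m³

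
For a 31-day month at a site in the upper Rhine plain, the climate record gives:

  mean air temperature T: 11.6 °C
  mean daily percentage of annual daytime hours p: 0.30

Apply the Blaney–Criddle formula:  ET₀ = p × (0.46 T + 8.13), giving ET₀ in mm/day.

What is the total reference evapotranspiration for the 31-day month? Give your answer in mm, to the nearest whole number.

125 mm

ET₀ = 0.30 × (0.46 × 11.6 + 8.13) = 0.30 × 13.466 = 4.0398 mm/d
Monthly total = 4.0398 × 31 = 125.234 mm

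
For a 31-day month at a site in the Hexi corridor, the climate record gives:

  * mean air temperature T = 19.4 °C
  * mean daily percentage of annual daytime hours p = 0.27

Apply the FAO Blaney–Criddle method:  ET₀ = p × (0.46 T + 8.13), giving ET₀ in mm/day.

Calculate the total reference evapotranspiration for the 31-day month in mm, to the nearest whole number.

ET₀ = 0.27 × (0.46 × 19.4 + 8.13) = 0.27 × 17.054 = 4.6046 mm/d
Monthly total = 4.6046 × 31 = 142.743 mm

143 mm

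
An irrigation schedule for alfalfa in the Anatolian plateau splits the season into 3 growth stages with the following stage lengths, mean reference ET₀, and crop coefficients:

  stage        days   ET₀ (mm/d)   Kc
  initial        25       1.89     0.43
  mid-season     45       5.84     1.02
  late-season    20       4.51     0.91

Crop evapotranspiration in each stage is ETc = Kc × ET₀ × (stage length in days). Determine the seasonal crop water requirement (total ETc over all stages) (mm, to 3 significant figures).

370 mm

initial: 0.43 × 1.89 × 25 = 20.32 mm
mid-season: 1.02 × 5.84 × 45 = 268.06 mm
late-season: 0.91 × 4.51 × 20 = 82.08 mm
Seasonal total = 370.46 mm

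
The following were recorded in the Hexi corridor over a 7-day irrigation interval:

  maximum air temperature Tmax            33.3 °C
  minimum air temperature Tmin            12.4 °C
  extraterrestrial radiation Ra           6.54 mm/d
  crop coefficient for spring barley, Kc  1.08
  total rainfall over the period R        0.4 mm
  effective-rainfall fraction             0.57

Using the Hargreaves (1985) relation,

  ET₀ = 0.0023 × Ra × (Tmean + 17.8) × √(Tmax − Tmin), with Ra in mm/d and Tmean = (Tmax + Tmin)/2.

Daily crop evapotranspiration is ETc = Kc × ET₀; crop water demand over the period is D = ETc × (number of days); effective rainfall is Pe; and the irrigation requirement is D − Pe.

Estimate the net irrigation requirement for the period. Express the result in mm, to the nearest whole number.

21 mm

Tmean = (33.3 + 12.4)/2 = 22.85 °C
ET₀ = 0.0023 × 6.54 × (22.85 + 17.8) × √20.9 = 0.0023 × 6.54 × 40.65 × 4.5717 = 2.7954 mm/d
ETc = Kc × ET₀ = 1.08 × 2.7954 = 3.0190 mm/d
Crop demand D = ETc × 7 d = 3.0190 × 7 = 21.133 mm
Pe = 0.57 × 0.4 = 0.228 mm
D − Pe = 21.133 − 0.228 = 20.905 mm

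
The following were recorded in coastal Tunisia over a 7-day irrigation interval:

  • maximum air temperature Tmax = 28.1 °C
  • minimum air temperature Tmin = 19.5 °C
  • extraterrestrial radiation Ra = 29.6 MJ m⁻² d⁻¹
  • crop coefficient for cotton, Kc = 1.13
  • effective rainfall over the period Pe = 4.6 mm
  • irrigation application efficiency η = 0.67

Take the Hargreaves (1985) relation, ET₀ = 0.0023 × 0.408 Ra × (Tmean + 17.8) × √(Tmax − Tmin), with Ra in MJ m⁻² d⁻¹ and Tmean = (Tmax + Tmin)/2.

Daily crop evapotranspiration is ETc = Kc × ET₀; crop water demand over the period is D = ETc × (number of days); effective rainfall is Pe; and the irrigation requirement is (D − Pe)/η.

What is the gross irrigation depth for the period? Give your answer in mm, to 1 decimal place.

33.1 mm

Tmean = (28.1 + 19.5)/2 = 23.80 °C
0.408 Ra = 0.408 × 29.6 = 12.0768 mm/d equivalent
ET₀ = 0.0023 × 12.0768 × (23.80 + 17.8) × √8.6 = 0.0023 × 12.0768 × 41.60 × 2.9326 = 3.3886 mm/d
ETc = Kc × ET₀ = 1.13 × 3.3886 = 3.8291 mm/d
Crop demand D = ETc × 7 d = 3.8291 × 7 = 26.804 mm
D − Pe = 26.804 − 4.6 = 22.204 mm
Gross irrigation = 22.204 / 0.67 = 33.140 mm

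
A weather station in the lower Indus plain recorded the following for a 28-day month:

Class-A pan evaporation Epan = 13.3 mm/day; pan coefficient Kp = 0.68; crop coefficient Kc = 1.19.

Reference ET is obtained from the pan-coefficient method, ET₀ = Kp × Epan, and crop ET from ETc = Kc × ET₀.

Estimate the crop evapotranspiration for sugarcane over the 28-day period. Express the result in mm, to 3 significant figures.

301 mm

ET₀ = 0.68 × 13.3 = 9.0440 mm/d
ETc = Kc × ET₀ = 1.19 × 9.0440 = 10.7624 mm/d
Over 28 days: 10.7624 × 28 = 301.347 mm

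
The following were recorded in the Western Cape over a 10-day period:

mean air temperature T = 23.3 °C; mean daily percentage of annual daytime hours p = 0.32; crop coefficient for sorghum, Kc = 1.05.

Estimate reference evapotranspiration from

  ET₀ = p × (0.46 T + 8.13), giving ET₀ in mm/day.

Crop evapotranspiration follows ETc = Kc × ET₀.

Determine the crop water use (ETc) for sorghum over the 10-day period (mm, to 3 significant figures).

63.3 mm

ET₀ = 0.32 × (0.46 × 23.3 + 8.13) = 0.32 × 18.848 = 6.0314 mm/d
ETc = Kc × ET₀ = 1.05 × 6.0314 = 6.3330 mm/d
Over 10 days: 6.3330 × 10 = 63.330 mm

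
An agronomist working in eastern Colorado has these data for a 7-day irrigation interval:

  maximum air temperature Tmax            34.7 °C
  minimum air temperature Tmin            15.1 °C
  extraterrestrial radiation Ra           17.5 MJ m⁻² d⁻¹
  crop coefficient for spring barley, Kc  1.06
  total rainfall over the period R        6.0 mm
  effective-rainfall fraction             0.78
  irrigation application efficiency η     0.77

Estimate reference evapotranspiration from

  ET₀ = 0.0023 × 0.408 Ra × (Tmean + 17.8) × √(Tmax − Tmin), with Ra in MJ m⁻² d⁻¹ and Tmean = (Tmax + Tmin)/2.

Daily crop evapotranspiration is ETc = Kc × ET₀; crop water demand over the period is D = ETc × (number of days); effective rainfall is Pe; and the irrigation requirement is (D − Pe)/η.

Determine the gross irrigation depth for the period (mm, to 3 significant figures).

23.8 mm

Tmean = (34.7 + 15.1)/2 = 24.90 °C
0.408 Ra = 0.408 × 17.5 = 7.1400 mm/d equivalent
ET₀ = 0.0023 × 7.1400 × (24.90 + 17.8) × √19.6 = 0.0023 × 7.1400 × 42.70 × 4.4272 = 3.1044 mm/d
ETc = Kc × ET₀ = 1.06 × 3.1044 = 3.2907 mm/d
Crop demand D = ETc × 7 d = 3.2907 × 7 = 23.035 mm
Pe = 0.78 × 6.0 = 4.680 mm
D − Pe = 23.035 − 4.680 = 18.355 mm
Gross irrigation = 18.355 / 0.77 = 23.838 mm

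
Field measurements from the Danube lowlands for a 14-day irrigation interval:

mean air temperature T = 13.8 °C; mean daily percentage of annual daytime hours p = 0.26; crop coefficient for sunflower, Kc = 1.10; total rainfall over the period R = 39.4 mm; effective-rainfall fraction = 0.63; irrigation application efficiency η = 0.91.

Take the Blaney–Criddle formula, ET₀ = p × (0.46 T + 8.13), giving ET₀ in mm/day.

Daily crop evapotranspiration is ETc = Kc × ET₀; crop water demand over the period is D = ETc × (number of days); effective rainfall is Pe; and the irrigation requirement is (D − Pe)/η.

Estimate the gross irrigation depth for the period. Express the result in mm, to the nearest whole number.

ET₀ = 0.26 × (0.46 × 13.8 + 8.13) = 0.26 × 14.478 = 3.7643 mm/d
ETc = Kc × ET₀ = 1.10 × 3.7643 = 4.1407 mm/d
Crop demand D = ETc × 14 d = 4.1407 × 14 = 57.970 mm
Pe = 0.63 × 39.4 = 24.822 mm
D − Pe = 57.970 − 24.822 = 33.148 mm
Gross irrigation = 33.148 / 0.91 = 36.426 mm

36 mm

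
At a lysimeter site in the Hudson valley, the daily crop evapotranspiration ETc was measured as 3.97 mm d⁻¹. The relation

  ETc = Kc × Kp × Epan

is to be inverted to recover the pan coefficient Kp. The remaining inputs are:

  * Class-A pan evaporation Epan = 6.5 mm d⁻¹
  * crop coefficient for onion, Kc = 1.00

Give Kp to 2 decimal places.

0.61

ETc = Kc × Kp × Epan  ⇒  Kp = ETc / (Kc × Epan)
Kp = 3.97 / (1.00 × 6.5) = 3.97 / 6.500 = 0.6108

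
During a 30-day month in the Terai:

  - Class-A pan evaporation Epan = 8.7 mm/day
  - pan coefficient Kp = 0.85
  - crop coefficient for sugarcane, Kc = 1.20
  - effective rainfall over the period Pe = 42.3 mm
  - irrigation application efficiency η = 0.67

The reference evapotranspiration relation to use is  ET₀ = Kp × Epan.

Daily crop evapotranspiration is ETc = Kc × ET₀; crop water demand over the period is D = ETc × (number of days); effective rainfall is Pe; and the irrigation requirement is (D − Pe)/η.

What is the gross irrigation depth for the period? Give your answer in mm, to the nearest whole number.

ET₀ = 0.85 × 8.7 = 7.3950 mm/d
ETc = Kc × ET₀ = 1.20 × 7.3950 = 8.8740 mm/d
Crop demand D = ETc × 30 d = 8.8740 × 30 = 266.220 mm
D − Pe = 266.220 − 42.3 = 223.920 mm
Gross irrigation = 223.920 / 0.67 = 334.209 mm

334 mm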